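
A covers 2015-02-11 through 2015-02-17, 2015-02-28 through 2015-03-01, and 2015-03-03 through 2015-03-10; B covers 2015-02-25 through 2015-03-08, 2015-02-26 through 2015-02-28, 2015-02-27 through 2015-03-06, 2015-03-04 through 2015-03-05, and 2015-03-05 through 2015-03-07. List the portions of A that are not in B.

2015-02-11 through 2015-02-17, 2015-03-09 through 2015-03-10

Second set merges to 2015-02-25 through 2015-03-08.
2015-02-11 through 2015-02-17: no B overlap → unchanged.
2015-02-28 through 2015-03-01: fully covered by B → removed.
2015-03-03 through 2015-03-10 minus B → 2015-03-09 through 2015-03-10.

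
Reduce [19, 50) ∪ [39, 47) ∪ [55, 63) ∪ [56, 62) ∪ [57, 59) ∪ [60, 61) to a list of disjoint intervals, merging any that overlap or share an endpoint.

[39, 47) overlaps/touches [19, 50) → extend to [19, 50).
[55, 63) is disjoint → start new block.
[56, 62) overlaps/touches [55, 63) → extend to [55, 63).
[57, 59) overlaps/touches [55, 63) → extend to [55, 63).
[60, 61) overlaps/touches [55, 63) → extend to [55, 63).

[19, 50) ∪ [55, 63)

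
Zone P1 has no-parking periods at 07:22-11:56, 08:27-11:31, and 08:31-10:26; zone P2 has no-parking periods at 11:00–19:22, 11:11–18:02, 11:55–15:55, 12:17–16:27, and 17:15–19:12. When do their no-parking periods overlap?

Merge the first list: 07:22–11:56.
Merge the second list: 11:00–19:22.
07:22–11:56 ∩ B → 11:00–11:56.

11:00–11:56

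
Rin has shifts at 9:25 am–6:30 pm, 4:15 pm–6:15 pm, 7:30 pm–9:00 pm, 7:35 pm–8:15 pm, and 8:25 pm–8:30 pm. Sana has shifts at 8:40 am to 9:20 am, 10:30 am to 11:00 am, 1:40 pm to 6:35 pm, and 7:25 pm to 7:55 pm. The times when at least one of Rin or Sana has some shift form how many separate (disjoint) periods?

A, merged: 9:25 am–6:30 pm, 7:30 pm–9:00 pm.
A ∪ B = 8:40 am–9:20 am, 9:25 am–6:35 pm, 7:25 pm–9:00 pm.
That is 3 disjoint pieces.

3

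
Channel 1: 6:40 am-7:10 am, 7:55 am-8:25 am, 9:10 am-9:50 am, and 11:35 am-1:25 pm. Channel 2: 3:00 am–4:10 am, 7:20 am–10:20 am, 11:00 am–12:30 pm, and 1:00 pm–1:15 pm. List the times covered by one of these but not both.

A but not B: 6:40 am-7:10 am, 12:30 pm-1:00 pm, 1:15 pm-1:25 pm.
B but not A: 3:00 am-4:10 am, 7:20 am-7:55 am, 8:25 am-9:10 am, 9:50 am-10:20 am, 11:00 am-11:35 am.
Combining gives A △ B.

3:00 am-4:10 am, 6:40 am-7:10 am, 7:20 am-7:55 am, 8:25 am-9:10 am, 9:50 am-10:20 am, 11:00 am-11:35 am, 12:30 pm-1:00 pm, 1:15 pm-1:25 pm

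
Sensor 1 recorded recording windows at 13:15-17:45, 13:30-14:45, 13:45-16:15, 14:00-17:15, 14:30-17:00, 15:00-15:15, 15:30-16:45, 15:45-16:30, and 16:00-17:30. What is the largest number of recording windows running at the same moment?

7

At 16:00, 7 of the intervals are simultaneously active.
No point has more.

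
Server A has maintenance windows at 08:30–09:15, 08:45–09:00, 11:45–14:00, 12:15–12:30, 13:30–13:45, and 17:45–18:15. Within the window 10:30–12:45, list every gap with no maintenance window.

10:30–11:45

After merging, the occupied span is 08:30–09:15, 11:45–14:00, 17:45–18:15.
Complement within 10:30–12:45: 10:30–11:45.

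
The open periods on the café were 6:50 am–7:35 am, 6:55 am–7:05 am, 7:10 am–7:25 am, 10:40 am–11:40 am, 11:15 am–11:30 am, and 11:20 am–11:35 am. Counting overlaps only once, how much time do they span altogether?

Merged: 6:50 am-7:35 am, 10:40 am-11:40 am.
Lengths: 45 min + 1 h = 1 h 45 min.

1 h 45 min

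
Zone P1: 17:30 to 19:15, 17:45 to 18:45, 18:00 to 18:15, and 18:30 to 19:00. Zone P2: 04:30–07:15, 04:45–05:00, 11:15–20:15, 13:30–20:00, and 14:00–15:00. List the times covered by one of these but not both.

A, merged: 17:30–19:15.
B, merged: 04:30–07:15, 11:15–20:15.
A but not B: none.
B but not A: 04:30–07:15, 11:15–17:30, 19:15–20:15.
Combining gives A △ B.

04:30–07:15, 11:15–17:30, 19:15–20:15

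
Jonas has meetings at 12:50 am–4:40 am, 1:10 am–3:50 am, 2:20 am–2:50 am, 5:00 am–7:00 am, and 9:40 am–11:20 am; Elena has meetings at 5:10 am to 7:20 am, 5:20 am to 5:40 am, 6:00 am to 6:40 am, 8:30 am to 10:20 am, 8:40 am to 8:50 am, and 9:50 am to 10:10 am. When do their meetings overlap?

Merge the first list: 12:50 am-4:40 am, 5:00 am-7:00 am, 9:40 am-11:20 am.
Merge the second list: 5:10 am-7:20 am, 8:30 am-10:20 am.
12:50 am-4:40 am meets no B interval.
5:00 am-7:00 am ∩ B → 5:10 am-7:00 am.
9:40 am-11:20 am ∩ B → 9:40 am-10:20 am.

5:10 am-7:00 am, 9:40 am-10:20 am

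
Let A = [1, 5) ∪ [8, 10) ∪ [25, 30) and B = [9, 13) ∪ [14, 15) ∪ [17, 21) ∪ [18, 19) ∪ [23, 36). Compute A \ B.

[1, 5) ∪ [8, 9)

Merge the second list: [9, 13), [14, 15), [17, 21), [23, 36).
[1, 5): no B overlap → unchanged.
[8, 10) minus B → [8, 9).
[25, 30): fully covered by B → removed.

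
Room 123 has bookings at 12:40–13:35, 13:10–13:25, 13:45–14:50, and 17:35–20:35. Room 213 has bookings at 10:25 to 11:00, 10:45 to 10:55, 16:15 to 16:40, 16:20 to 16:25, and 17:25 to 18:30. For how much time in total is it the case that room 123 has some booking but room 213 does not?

First set merges to 12:40–13:35, 13:45–14:50, 17:35–20:35.
Second set merges to 10:25–11:00, 16:15–16:40, 17:25–18:30.
A \ B = 12:40–13:35, 13:45–14:50, 18:30–20:35.
Total: 55 min + 1 h 5 min + 2 h 5 min = 4 h 5 min.

4 h 5 min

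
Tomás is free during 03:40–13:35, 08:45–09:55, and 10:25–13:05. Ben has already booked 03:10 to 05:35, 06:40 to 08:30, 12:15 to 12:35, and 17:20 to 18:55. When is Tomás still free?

First set merges to 03:40-13:35.
03:40-13:35 \ B = 05:35-06:40, 08:30-12:15, 12:35-13:35.

05:35-06:40, 08:30-12:15, 12:35-13:35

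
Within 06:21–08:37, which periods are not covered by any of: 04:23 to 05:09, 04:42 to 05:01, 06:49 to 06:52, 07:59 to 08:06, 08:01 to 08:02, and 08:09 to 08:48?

06:21–06:49, 06:52–07:59, 08:06–08:09

After merging, the occupied span is 04:23–05:09, 06:49–06:52, 07:59–08:06, 08:09–08:48.
Uncovered inside 06:21–08:37: 06:21–06:49, 06:52–07:59, 08:06–08:09.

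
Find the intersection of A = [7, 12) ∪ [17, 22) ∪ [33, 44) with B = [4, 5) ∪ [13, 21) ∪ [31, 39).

[17, 21) ∪ [33, 39)

[7, 12) meets no B interval.
[17, 22) ∩ B → [17, 21).
[33, 44) ∩ B → [33, 39).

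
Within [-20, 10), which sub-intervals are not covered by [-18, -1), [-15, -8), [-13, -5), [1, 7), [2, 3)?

After merging, the occupied span is [-18, -1), [1, 7).
Gaps within [-20, 10): [-20, -18), [-1, 1), [7, 10).

[-20, -18) ∪ [-1, 1) ∪ [7, 10)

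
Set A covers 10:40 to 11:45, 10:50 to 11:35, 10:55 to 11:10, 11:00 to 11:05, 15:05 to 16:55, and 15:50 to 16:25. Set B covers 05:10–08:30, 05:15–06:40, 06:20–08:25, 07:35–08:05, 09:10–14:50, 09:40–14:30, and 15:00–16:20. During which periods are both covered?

10:40-11:45, 15:05-16:20

First set merges to 10:40-11:45, 15:05-16:55.
Second set merges to 05:10-08:30, 09:10-14:50, 15:00-16:20.
10:40-11:45 ∩ B → 10:40-11:45.
15:05-16:55 ∩ B → 15:05-16:20.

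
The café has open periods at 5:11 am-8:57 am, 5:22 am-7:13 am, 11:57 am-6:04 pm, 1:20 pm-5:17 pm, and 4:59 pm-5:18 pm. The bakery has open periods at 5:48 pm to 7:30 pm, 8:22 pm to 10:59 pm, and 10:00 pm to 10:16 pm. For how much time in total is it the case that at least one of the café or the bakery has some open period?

Merge the first list: 5:11 am–8:57 am, 11:57 am–6:04 pm.
Merge the second list: 5:48 pm–7:30 pm, 8:22 pm–10:59 pm.
A ∪ B = 5:11 am–8:57 am, 11:57 am–7:30 pm, 8:22 pm–10:59 pm.
Total: 3 h 46 min + 7 h 33 min + 2 h 37 min = 13 h 56 min.

13 h 56 min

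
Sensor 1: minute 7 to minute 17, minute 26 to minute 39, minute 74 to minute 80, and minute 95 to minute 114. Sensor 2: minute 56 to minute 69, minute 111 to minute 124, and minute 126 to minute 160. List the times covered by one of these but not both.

minute 7 to minute 17, minute 26 to minute 39, minute 56 to minute 69, minute 74 to minute 80, minute 95 to minute 111, minute 114 to minute 124, minute 126 to minute 160

A \ B = minute 7 to minute 17, minute 26 to minute 39, minute 74 to minute 80, minute 95 to minute 111.
B \ A = minute 56 to minute 69, minute 114 to minute 124, minute 126 to minute 160.
Union of the two gives the symmetric difference.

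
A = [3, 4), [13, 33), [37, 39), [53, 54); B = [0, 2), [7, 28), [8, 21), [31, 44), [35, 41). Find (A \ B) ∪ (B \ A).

[0, 2) ∪ [3, 4) ∪ [7, 13) ∪ [28, 31) ∪ [33, 37) ∪ [39, 44) ∪ [53, 54)

Merge the second list: [0, 2), [7, 28), [31, 44).
A \ B = [3, 4), [28, 31), [53, 54).
B \ A = [0, 2), [7, 13), [33, 37), [39, 44).
Union of the two gives the symmetric difference.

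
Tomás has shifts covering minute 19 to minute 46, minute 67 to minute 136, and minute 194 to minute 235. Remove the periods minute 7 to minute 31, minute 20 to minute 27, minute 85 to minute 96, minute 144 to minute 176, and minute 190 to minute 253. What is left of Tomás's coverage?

minute 31 to minute 46, minute 67 to minute 85, minute 96 to minute 136

B, merged: minute 7 to minute 31, minute 85 to minute 96, minute 144 to minute 176, minute 190 to minute 253.
minute 19 to minute 46 with B removed leaves minute 31 to minute 46.
minute 67 to minute 136 with B removed leaves minute 67 to minute 85, minute 96 to minute 136.
minute 194 to minute 235 lies entirely inside B → drops out.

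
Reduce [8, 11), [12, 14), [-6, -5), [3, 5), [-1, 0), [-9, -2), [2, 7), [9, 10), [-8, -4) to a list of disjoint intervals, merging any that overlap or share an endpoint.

[-9, -2) ∪ [-1, 0) ∪ [2, 7) ∪ [8, 11) ∪ [12, 14)

Sort by start: [-9, -2), [-8, -4), [-6, -5), [-1, 0), [2, 7), [3, 5), [8, 11), [9, 10), [12, 14).
[-8, -4) overlaps/touches [-9, -2) → extend to [-9, -2).
[-6, -5) overlaps/touches [-9, -2) → extend to [-9, -2).
[-1, 0) is disjoint → start new block.
[2, 7) is disjoint → start new block.
[3, 5) overlaps/touches [2, 7) → extend to [2, 7).
[8, 11) is disjoint → start new block.
[9, 10) overlaps/touches [8, 11) → extend to [8, 11).
[12, 14) is disjoint → start new block.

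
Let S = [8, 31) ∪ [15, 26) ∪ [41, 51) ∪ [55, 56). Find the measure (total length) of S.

Merged: [8, 31), [41, 51), [55, 56).
Lengths: 23 + 10 + 1 = 34.

34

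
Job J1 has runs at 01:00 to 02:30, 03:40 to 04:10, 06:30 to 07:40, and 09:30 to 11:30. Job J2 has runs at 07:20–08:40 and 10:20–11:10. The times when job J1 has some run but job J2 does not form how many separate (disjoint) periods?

5

A \ B = 01:00–02:30, 03:40–04:10, 06:30–07:20, 09:30–10:20, 11:10–11:30.
That is 5 disjoint pieces.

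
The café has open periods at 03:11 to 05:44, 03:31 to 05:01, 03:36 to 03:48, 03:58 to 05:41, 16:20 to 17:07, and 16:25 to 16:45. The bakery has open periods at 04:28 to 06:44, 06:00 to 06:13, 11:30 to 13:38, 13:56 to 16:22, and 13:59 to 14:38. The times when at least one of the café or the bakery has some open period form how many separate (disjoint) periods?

3

Merge the first list: 03:11–05:44, 16:20–17:07.
Merge the second list: 04:28–06:44, 11:30–13:38, 13:56–16:22.
A ∪ B = 03:11–06:44, 11:30–13:38, 13:56–17:07.
That is 3 disjoint pieces.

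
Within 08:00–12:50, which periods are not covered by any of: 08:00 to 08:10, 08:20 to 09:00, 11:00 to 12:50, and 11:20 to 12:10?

Covered (merged): 08:00–08:10, 08:20–09:00, 11:00–12:50.
Complement within 08:00–12:50: 08:10–08:20, 09:00–11:00.

08:10–08:20, 09:00–11:00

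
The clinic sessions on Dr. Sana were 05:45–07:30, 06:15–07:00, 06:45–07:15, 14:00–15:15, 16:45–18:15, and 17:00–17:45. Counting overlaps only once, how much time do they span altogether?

4 h 30 min

Merged: 05:45-07:30, 14:00-15:15, 16:45-18:15.
Lengths: 1 h 45 min + 1 h 15 min + 1 h 30 min = 4 h 30 min.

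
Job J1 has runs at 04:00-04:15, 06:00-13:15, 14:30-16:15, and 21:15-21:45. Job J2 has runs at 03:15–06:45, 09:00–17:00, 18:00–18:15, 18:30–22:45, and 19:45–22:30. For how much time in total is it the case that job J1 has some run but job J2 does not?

2 h 15 min

Merge the second list: 03:15-06:45, 09:00-17:00, 18:00-18:15, 18:30-22:45.
A \ B = 06:45-09:00.
Total: 2 h 15 min.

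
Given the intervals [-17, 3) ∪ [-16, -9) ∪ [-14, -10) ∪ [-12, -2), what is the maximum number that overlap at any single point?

4

At -12, 4 of the intervals are simultaneously active.
No point has more.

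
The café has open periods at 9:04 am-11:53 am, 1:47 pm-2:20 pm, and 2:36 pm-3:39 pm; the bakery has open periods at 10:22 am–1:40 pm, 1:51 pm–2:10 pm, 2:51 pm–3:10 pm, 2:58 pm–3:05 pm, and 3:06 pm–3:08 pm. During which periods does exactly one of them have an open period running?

9:04 am–10:22 am, 11:53 am–1:40 pm, 1:47 pm–1:51 pm, 2:10 pm–2:20 pm, 2:36 pm–2:51 pm, 3:10 pm–3:39 pm

B, merged: 10:22 am–1:40 pm, 1:51 pm–2:10 pm, 2:51 pm–3:10 pm.
Only in the first: 9:04 am–10:22 am, 1:47 pm–1:51 pm, 2:10 pm–2:20 pm, 2:36 pm–2:51 pm, 3:10 pm–3:39 pm.
Only in the second: 11:53 am–1:40 pm.
Together these are the periods covered by exactly one.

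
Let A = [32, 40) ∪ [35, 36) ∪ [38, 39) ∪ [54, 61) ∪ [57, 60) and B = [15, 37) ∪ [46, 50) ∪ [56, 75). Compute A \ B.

First set merges to [32, 40), [54, 61).
[32, 40) with B removed leaves [37, 40).
[54, 61) with B removed leaves [54, 56).

[37, 40) ∪ [54, 56)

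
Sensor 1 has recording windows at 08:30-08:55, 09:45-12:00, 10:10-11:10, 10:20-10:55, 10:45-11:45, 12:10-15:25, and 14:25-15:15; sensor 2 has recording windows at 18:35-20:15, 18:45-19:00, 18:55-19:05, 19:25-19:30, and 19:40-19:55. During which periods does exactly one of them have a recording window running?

Merge the first list: 08:30–08:55, 09:45–12:00, 12:10–15:25.
Merge the second list: 18:35–20:15.
Only in the first: 08:30–08:55, 09:45–12:00, 12:10–15:25.
Only in the second: 18:35–20:15.
Together these are the periods covered by exactly one.

08:30–08:55, 09:45–12:00, 12:10–15:25, 18:35–20:15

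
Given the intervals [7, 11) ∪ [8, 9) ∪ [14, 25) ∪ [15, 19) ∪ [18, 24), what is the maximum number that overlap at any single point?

3

Sweep endpoints in order; track running count of active intervals.
Peak of 3 reached at 18.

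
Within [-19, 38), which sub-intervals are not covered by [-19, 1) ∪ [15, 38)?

[1, 15)

After merging, the occupied span is [-19, 1), [15, 38).
Gaps within [-19, 38): [1, 15).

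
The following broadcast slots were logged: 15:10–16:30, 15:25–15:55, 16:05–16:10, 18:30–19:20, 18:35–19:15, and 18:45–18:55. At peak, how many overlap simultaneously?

At 18:45, 3 of the intervals are simultaneously active.
No point has more.

3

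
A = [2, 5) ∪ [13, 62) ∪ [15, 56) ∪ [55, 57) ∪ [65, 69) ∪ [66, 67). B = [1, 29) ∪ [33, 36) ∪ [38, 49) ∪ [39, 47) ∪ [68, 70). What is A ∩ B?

First set merges to [2, 5), [13, 62), [65, 69).
Second set merges to [1, 29), [33, 36), [38, 49), [68, 70).
[2, 5) meets the second set on [2, 5).
[13, 62) meets the second set on [13, 29), [33, 36), [38, 49).
[65, 69) meets the second set on [68, 69).

[2, 5) ∪ [13, 29) ∪ [33, 36) ∪ [38, 49) ∪ [68, 69)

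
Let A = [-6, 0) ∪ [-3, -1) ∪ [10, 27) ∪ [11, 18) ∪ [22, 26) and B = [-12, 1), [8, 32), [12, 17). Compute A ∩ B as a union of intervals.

[-6, 0) ∪ [10, 27)

A, merged: [-6, 0), [10, 27).
B, merged: [-12, 1), [8, 32).
[-6, 0) ∩ B → [-6, 0).
[10, 27) ∩ B → [10, 27).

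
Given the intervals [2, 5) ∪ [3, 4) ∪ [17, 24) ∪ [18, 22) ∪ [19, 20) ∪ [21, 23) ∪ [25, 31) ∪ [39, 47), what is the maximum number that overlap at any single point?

At 19, 3 of the intervals are simultaneously active.
No point has more.

3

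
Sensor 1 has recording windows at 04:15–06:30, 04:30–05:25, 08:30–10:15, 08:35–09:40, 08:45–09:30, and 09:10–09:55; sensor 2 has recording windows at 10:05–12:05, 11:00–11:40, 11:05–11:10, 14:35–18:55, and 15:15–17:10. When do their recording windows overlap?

A, merged: 04:15–06:30, 08:30–10:15.
B, merged: 10:05–12:05, 14:35–18:55.
04:15–06:30 falls entirely outside B.
08:30–10:15 overlaps B on 10:05–10:15.

10:05–10:15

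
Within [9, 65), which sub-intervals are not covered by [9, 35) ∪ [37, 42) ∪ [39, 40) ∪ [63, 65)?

Covered (merged): [9, 35), [37, 42), [63, 65).
Complement within [9, 65): [35, 37), [42, 63).

[35, 37) ∪ [42, 63)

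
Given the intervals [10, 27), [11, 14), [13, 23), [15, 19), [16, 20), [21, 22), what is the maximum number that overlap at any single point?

4

Sweep endpoints in order; track running count of active intervals.
Peak of 4 reached at 16.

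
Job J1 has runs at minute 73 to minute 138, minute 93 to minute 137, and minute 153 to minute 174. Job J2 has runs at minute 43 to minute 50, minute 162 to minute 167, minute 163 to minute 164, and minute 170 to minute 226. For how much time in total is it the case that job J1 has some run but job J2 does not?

First set merges to minute 73 to minute 138, minute 153 to minute 174.
Second set merges to minute 43 to minute 50, minute 162 to minute 167, minute 170 to minute 226.
A \ B = minute 73 to minute 138, minute 153 to minute 162, minute 167 to minute 170.
Total: 65 minutes + 9 minutes + 3 minutes = 77 minutes.

77 minutes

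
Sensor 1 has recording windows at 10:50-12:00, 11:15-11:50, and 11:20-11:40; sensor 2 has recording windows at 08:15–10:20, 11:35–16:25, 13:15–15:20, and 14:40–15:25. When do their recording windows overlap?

11:35–12:00

First set merges to 10:50–12:00.
Second set merges to 08:15–10:20, 11:35–16:25.
10:50–12:00 meets the second set on 11:35–12:00.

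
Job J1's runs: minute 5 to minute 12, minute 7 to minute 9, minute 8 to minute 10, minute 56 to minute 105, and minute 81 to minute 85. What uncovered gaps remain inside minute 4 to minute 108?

Covered (merged): minute 5 to minute 12, minute 56 to minute 105.
Gaps within minute 4 to minute 108: minute 4 to minute 5, minute 12 to minute 56, minute 105 to minute 108.

minute 4 to minute 5, minute 12 to minute 56, minute 105 to minute 108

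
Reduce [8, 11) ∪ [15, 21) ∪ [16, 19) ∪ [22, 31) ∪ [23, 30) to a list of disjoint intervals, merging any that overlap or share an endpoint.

[15, 21) is disjoint → start new block.
[16, 19) overlaps/touches [15, 21) → extend to [15, 21).
[22, 31) is disjoint → start new block.
[23, 30) overlaps/touches [22, 31) → extend to [22, 31).

[8, 11) ∪ [15, 21) ∪ [22, 31)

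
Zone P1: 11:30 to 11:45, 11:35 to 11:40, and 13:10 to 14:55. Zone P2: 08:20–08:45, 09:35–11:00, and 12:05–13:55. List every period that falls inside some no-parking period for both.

13:10–13:55

Merge the first list: 11:30–11:45, 13:10–14:55.
11:30–11:45 falls entirely outside B.
13:10–14:55 overlaps B on 13:10–13:55.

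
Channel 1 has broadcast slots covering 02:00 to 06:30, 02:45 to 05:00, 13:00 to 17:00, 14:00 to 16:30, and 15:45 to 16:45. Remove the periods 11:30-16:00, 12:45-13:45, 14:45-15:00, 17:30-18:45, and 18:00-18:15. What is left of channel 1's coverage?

02:00–06:30, 16:00–17:00

A, merged: 02:00–06:30, 13:00–17:00.
B, merged: 11:30–16:00, 17:30–18:45.
02:00–06:30: no B overlap → unchanged.
13:00–17:00 minus B → 16:00–17:00.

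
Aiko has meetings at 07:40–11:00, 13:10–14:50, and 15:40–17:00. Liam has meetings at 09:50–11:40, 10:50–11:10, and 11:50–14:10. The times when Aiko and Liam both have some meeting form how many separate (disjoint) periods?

Second set merges to 09:50–11:40, 11:50–14:10.
A ∩ B = 09:50–11:00, 13:10–14:10.
That is 2 disjoint pieces.

2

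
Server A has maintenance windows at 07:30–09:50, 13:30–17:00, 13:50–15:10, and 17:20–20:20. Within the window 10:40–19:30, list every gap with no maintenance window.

10:40–13:30, 17:00–17:20

After merging, the occupied span is 07:30–09:50, 13:30–17:00, 17:20–20:20.
Uncovered inside 10:40–19:30: 10:40–13:30, 17:00–17:20.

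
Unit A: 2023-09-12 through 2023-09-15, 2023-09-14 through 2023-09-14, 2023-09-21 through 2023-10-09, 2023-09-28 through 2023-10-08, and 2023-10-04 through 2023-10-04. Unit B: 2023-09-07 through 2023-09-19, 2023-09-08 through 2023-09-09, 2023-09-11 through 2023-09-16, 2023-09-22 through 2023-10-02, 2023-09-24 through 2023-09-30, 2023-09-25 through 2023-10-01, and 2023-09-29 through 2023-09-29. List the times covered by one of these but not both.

2023-09-07 through 2023-09-11, 2023-09-16 through 2023-09-19, 2023-09-21 through 2023-09-21, 2023-10-03 through 2023-10-09

Merge the first list: 2023-09-12 through 2023-09-15, 2023-09-21 through 2023-10-09.
Merge the second list: 2023-09-07 through 2023-09-19, 2023-09-22 through 2023-10-02.
Only in the first: 2023-09-21 through 2023-09-21, 2023-10-03 through 2023-10-09.
Only in the second: 2023-09-07 through 2023-09-11, 2023-09-16 through 2023-09-19.
Together these are the periods covered by exactly one.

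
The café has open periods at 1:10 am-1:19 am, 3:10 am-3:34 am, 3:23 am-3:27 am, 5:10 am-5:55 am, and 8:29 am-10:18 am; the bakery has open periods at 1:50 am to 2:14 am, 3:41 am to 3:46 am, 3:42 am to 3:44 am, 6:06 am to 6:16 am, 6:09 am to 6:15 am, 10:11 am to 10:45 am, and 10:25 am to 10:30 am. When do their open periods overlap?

Merge the first list: 1:10 am–1:19 am, 3:10 am–3:34 am, 5:10 am–5:55 am, 8:29 am–10:18 am.
Merge the second list: 1:50 am–2:14 am, 3:41 am–3:46 am, 6:06 am–6:16 am, 10:11 am–10:45 am.
1:10 am–1:19 am meets no B interval.
3:10 am–3:34 am meets no B interval.
5:10 am–5:55 am meets no B interval.
8:29 am–10:18 am ∩ B → 10:11 am–10:18 am.

10:11 am–10:18 am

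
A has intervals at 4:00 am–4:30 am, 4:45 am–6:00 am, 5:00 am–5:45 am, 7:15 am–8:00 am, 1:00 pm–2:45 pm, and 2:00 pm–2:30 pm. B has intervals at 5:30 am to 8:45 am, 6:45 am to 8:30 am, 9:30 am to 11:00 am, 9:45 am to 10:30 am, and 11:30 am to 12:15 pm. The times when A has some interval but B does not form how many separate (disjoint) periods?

3

A, merged: 4:00 am–4:30 am, 4:45 am–6:00 am, 7:15 am–8:00 am, 1:00 pm–2:45 pm.
B, merged: 5:30 am–8:45 am, 9:30 am–11:00 am, 11:30 am–12:15 pm.
A \ B = 4:00 am–4:30 am, 4:45 am–5:30 am, 1:00 pm–2:45 pm.
That is 3 disjoint pieces.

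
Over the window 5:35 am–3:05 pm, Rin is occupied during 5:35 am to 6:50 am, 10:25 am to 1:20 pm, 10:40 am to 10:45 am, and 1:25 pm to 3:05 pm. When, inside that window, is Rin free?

6:50 am–10:25 am, 1:20 pm–1:25 pm

The merged coverage is 5:35 am–6:50 am, 10:25 am–1:20 pm, 1:25 pm–3:05 pm.
Complement within 5:35 am–3:05 pm: 6:50 am–10:25 am, 1:20 pm–1:25 pm.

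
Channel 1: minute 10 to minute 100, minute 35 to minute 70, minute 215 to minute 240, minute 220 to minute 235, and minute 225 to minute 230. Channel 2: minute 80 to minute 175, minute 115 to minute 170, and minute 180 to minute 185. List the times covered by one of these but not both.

Merge the first list: minute 10 to minute 100, minute 215 to minute 240.
Merge the second list: minute 80 to minute 175, minute 180 to minute 185.
Only in the first: minute 10 to minute 80, minute 215 to minute 240.
Only in the second: minute 100 to minute 175, minute 180 to minute 185.
Together these are the periods covered by exactly one.

minute 10 to minute 80, minute 100 to minute 175, minute 180 to minute 185, minute 215 to minute 240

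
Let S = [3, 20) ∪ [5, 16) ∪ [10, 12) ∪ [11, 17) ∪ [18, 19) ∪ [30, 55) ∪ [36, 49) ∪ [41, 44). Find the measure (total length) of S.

Merged: [3, 20), [30, 55).
Lengths: 17 + 25 = 42.

42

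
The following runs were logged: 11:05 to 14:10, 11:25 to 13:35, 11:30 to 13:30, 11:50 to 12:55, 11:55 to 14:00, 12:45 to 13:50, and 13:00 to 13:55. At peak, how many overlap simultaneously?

6

Sweep endpoints in order; track running count of active intervals.
Peak of 6 reached at 12:45.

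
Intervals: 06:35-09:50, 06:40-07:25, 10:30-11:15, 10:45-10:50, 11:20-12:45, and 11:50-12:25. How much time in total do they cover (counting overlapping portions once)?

5 h 25 min

Merged: 06:35–09:50, 10:30–11:15, 11:20–12:45.
Lengths: 3 h 15 min + 45 min + 1 h 25 min = 5 h 25 min.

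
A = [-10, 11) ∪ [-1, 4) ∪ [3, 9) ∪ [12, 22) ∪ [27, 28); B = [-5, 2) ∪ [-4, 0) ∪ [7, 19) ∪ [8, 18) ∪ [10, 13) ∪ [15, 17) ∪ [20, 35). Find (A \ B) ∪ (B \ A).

[-10, -5) ∪ [2, 7) ∪ [11, 12) ∪ [19, 20) ∪ [22, 27) ∪ [28, 35)

A, merged: [-10, 11), [12, 22), [27, 28).
B, merged: [-5, 2), [7, 19), [20, 35).
A \ B = [-10, -5), [2, 7), [19, 20).
B \ A = [11, 12), [22, 27), [28, 35).
Union of the two gives the symmetric difference.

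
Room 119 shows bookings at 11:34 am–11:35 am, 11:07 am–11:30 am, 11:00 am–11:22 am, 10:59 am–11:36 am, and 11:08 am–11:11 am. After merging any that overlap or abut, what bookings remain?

10:59 am–11:36 am

Sort by start: 10:59 am–11:36 am, 11:00 am–11:22 am, 11:07 am–11:30 am, 11:08 am–11:11 am, 11:34 am–11:35 am.
11:00 am–11:22 am overlaps/touches 10:59 am–11:36 am → extend to 10:59 am–11:36 am.
11:07 am–11:30 am overlaps/touches 10:59 am–11:36 am → extend to 10:59 am–11:36 am.
11:08 am–11:11 am overlaps/touches 10:59 am–11:36 am → extend to 10:59 am–11:36 am.
11:34 am–11:35 am overlaps/touches 10:59 am–11:36 am → extend to 10:59 am–11:36 am.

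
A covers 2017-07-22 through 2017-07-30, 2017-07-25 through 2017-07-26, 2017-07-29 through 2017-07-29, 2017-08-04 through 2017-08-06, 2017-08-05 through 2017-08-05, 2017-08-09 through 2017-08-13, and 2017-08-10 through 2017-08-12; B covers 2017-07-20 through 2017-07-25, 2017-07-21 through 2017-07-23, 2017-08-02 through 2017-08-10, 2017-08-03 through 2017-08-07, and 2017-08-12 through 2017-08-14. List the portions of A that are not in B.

First set merges to 2017-07-22 through 2017-07-30, 2017-08-04 through 2017-08-06, 2017-08-09 through 2017-08-13.
Second set merges to 2017-07-20 through 2017-07-25, 2017-08-02 through 2017-08-10, 2017-08-12 through 2017-08-14.
2017-07-22 through 2017-07-30 \ B = 2017-07-26 through 2017-07-30.
2017-08-04 through 2017-08-06: entirely removed.
2017-08-09 through 2017-08-13 \ B = 2017-08-11 through 2017-08-11.

2017-07-26 through 2017-07-30, 2017-08-11 through 2017-08-11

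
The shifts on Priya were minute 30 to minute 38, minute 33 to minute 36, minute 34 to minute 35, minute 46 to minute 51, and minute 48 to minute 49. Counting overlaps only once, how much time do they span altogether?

13 minutes

Merged: minute 30 to minute 38, minute 46 to minute 51.
Lengths: 8 minutes + 5 minutes = 13 minutes.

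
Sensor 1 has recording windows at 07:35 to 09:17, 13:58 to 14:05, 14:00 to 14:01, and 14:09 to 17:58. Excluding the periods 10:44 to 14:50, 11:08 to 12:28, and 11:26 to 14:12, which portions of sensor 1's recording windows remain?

Merge the first list: 07:35-09:17, 13:58-14:05, 14:09-17:58.
Merge the second list: 10:44-14:50.
07:35-09:17 is untouched.
13:58-14:05 lies entirely inside B → drops out.
14:09-17:58 with B removed leaves 14:50-17:58.

07:35-09:17, 14:50-17:58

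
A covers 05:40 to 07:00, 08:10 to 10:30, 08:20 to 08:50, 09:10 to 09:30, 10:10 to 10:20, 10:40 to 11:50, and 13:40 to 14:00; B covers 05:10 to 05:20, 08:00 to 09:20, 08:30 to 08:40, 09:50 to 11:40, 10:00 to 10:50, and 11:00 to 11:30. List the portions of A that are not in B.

05:40-07:00, 09:20-09:50, 11:40-11:50, 13:40-14:00

First set merges to 05:40-07:00, 08:10-10:30, 10:40-11:50, 13:40-14:00.
Second set merges to 05:10-05:20, 08:00-09:20, 09:50-11:40.
05:40-07:00: no B overlap → unchanged.
08:10-10:30 minus B → 09:20-09:50.
10:40-11:50 minus B → 11:40-11:50.
13:40-14:00: no B overlap → unchanged.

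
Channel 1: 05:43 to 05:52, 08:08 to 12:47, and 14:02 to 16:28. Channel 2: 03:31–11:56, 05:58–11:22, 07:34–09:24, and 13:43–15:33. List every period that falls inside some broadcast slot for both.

Merge the second list: 03:31–11:56, 13:43–15:33.
05:43–05:52 meets the second set on 05:43–05:52.
08:08–12:47 meets the second set on 08:08–11:56.
14:02–16:28 meets the second set on 14:02–15:33.

05:43–05:52, 08:08–11:56, 14:02–15:33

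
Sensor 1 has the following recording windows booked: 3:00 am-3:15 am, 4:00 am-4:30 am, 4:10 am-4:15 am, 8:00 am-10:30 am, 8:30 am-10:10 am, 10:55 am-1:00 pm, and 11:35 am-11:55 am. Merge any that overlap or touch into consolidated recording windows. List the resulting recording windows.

3:00 am-3:15 am, 4:00 am-4:30 am, 8:00 am-10:30 am, 10:55 am-1:00 pm

4:00 am-4:30 am is disjoint → start new block.
4:10 am-4:15 am overlaps/touches 4:00 am-4:30 am → extend to 4:00 am-4:30 am.
8:00 am-10:30 am is disjoint → start new block.
8:30 am-10:10 am overlaps/touches 8:00 am-10:30 am → extend to 8:00 am-10:30 am.
10:55 am-1:00 pm is disjoint → start new block.
11:35 am-11:55 am overlaps/touches 10:55 am-1:00 pm → extend to 10:55 am-1:00 pm.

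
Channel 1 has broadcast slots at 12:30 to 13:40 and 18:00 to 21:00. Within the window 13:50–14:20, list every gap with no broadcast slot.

13:50–14:20

The merged coverage is 12:30–13:40, 18:00–21:00.
Uncovered inside 13:50–14:20: 13:50–14:20.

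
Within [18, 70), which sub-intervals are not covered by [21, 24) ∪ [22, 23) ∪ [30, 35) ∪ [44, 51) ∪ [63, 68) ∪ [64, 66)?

Covered (merged): [21, 24), [30, 35), [44, 51), [63, 68).
Uncovered inside [18, 70): [18, 21), [24, 30), [35, 44), [51, 63), [68, 70).

[18, 21) ∪ [24, 30) ∪ [35, 44) ∪ [51, 63) ∪ [68, 70)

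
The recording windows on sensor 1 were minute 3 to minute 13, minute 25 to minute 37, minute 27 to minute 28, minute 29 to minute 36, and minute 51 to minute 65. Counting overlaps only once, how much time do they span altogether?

36 minutes

Merged: minute 3 to minute 13, minute 25 to minute 37, minute 51 to minute 65.
Lengths: 10 minutes + 12 minutes + 14 minutes = 36 minutes.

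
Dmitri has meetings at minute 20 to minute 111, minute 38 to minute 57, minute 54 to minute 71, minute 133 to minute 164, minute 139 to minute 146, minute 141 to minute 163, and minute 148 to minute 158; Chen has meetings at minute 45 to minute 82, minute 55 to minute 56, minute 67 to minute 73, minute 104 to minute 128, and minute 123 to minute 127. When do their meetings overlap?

minute 45 to minute 82, minute 104 to minute 111

A, merged: minute 20 to minute 111, minute 133 to minute 164.
B, merged: minute 45 to minute 82, minute 104 to minute 128.
minute 20 to minute 111 ∩ B → minute 45 to minute 82, minute 104 to minute 111.
minute 133 to minute 164 meets no B interval.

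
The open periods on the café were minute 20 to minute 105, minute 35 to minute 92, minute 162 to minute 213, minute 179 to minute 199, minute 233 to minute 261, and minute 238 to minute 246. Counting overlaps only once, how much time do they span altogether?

164 minutes

Merged: minute 20 to minute 105, minute 162 to minute 213, minute 233 to minute 261.
Lengths: 85 minutes + 51 minutes + 28 minutes = 164 minutes.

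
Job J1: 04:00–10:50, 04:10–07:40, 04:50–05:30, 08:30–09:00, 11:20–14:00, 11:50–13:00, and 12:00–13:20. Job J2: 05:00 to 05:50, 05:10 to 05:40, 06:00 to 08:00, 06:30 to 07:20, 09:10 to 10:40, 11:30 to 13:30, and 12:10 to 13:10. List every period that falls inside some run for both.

05:00–05:50, 06:00–08:00, 09:10–10:40, 11:30–13:30

A, merged: 04:00–10:50, 11:20–14:00.
B, merged: 05:00–05:50, 06:00–08:00, 09:10–10:40, 11:30–13:30.
04:00–10:50 overlaps B on 05:00–05:50, 06:00–08:00, 09:10–10:40.
11:20–14:00 overlaps B on 11:30–13:30.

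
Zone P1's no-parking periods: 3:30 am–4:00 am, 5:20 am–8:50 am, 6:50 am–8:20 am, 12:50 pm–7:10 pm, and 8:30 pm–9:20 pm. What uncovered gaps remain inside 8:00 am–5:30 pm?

8:50 am–12:50 pm

After merging, the occupied span is 3:30 am–4:00 am, 5:20 am–8:50 am, 12:50 pm–7:10 pm, 8:30 pm–9:20 pm.
Complement within 8:00 am–5:30 pm: 8:50 am–12:50 pm.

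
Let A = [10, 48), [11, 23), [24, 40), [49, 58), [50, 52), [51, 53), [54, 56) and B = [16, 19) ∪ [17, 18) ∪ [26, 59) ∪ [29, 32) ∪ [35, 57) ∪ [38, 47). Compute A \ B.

A, merged: [10, 48), [49, 58).
B, merged: [16, 19), [26, 59).
[10, 48) with B removed leaves [10, 16), [19, 26).
[49, 58) lies entirely inside B → drops out.

[10, 16) ∪ [19, 26)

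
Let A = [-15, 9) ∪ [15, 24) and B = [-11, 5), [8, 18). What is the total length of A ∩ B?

A ∩ B = [-11, 5), [8, 9), [15, 18).
Total: 16 + 1 + 3 = 20.

20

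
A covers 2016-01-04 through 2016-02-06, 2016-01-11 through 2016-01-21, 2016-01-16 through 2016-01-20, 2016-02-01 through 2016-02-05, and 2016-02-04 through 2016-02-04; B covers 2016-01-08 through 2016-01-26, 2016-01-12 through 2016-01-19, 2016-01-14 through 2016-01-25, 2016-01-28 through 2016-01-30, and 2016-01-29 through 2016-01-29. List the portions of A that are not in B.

A, merged: 2016-01-04 through 2016-02-06.
B, merged: 2016-01-08 through 2016-01-26, 2016-01-28 through 2016-01-30.
2016-01-04 through 2016-02-06 with B removed leaves 2016-01-04 through 2016-01-07, 2016-01-27 through 2016-01-27, 2016-01-31 through 2016-02-06.

2016-01-04 through 2016-01-07, 2016-01-27 through 2016-01-27, 2016-01-31 through 2016-02-06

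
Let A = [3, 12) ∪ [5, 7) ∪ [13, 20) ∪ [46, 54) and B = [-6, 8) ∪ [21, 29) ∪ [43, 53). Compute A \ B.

[8, 12) ∪ [13, 20) ∪ [53, 54)

First set merges to [3, 12), [13, 20), [46, 54).
[3, 12) \ B = [8, 12).
[13, 20): nothing removed.
[46, 54) \ B = [53, 54).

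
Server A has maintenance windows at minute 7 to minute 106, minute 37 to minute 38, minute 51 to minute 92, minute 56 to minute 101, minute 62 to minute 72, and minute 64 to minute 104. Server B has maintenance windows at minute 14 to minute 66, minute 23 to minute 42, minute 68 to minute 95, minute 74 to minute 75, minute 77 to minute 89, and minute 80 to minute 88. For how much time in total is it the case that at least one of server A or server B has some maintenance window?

Merge the first list: minute 7 to minute 106.
Merge the second list: minute 14 to minute 66, minute 68 to minute 95.
A ∪ B = minute 7 to minute 106.
Total: 99 minutes.

99 minutes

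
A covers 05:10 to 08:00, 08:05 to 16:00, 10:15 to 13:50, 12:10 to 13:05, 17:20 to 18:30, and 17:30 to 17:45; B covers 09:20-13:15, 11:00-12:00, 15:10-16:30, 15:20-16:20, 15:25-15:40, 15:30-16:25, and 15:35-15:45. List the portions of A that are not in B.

05:10–08:00, 08:05–09:20, 13:15–15:10, 17:20–18:30

A, merged: 05:10–08:00, 08:05–16:00, 17:20–18:30.
B, merged: 09:20–13:15, 15:10–16:30.
05:10–08:00 is untouched.
08:05–16:00 with B removed leaves 08:05–09:20, 13:15–15:10.
17:20–18:30 is untouched.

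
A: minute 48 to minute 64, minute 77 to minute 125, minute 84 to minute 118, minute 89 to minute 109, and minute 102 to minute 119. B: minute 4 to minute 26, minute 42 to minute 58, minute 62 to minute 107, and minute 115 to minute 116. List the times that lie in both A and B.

First set merges to minute 48 to minute 64, minute 77 to minute 125.
minute 48 to minute 64 overlaps B on minute 48 to minute 58, minute 62 to minute 64.
minute 77 to minute 125 overlaps B on minute 77 to minute 107, minute 115 to minute 116.

minute 48 to minute 58, minute 62 to minute 64, minute 77 to minute 107, minute 115 to minute 116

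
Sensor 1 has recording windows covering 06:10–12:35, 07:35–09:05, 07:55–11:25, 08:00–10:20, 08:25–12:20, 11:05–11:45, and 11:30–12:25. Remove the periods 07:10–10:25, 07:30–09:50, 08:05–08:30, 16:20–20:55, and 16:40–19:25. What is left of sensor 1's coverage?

06:10-07:10, 10:25-12:35

First set merges to 06:10-12:35.
Second set merges to 07:10-10:25, 16:20-20:55.
06:10-12:35 \ B = 06:10-07:10, 10:25-12:35.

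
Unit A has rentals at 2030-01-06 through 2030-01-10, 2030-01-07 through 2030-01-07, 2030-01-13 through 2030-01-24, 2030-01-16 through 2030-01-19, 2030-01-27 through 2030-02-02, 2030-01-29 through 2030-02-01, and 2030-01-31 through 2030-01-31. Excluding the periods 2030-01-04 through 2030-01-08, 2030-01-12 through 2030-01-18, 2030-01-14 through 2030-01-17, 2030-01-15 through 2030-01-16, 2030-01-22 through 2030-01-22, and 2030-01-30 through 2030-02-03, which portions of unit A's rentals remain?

2030-01-09 through 2030-01-10, 2030-01-19 through 2030-01-21, 2030-01-23 through 2030-01-24, 2030-01-27 through 2030-01-29

Merge the first list: 2030-01-06 through 2030-01-10, 2030-01-13 through 2030-01-24, 2030-01-27 through 2030-02-02.
Merge the second list: 2030-01-04 through 2030-01-08, 2030-01-12 through 2030-01-18, 2030-01-22 through 2030-01-22, 2030-01-30 through 2030-02-03.
2030-01-06 through 2030-01-10 minus B → 2030-01-09 through 2030-01-10.
2030-01-13 through 2030-01-24 minus B → 2030-01-19 through 2030-01-21, 2030-01-23 through 2030-01-24.
2030-01-27 through 2030-02-02 minus B → 2030-01-27 through 2030-01-29.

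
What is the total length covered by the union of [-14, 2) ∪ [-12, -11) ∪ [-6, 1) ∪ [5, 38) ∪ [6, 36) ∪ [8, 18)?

Merged: [-14, 2), [5, 38).
Lengths: 16 + 33 = 49.

49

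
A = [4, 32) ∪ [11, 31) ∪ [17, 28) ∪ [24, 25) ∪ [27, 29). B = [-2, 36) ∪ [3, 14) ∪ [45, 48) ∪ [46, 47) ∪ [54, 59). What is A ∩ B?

[4, 32)

First set merges to [4, 32).
Second set merges to [-2, 36), [45, 48), [54, 59).
[4, 32) ∩ B → [4, 32).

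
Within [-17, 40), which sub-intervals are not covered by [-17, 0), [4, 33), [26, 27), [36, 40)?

[0, 4) ∪ [33, 36)

Covered (merged): [-17, 0), [4, 33), [36, 40).
Gaps within [-17, 40): [0, 4), [33, 36).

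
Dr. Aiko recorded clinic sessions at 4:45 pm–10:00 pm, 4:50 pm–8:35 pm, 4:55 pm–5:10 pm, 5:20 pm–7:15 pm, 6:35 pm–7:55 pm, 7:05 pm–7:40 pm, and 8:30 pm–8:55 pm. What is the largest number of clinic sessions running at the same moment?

5

Walk the sorted start/end points keeping a running depth.
The depth first hits 5 at 7:05 pm.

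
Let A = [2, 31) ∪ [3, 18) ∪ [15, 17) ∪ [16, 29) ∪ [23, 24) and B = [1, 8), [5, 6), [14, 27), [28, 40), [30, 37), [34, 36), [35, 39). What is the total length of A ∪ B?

First set merges to [2, 31).
Second set merges to [1, 8), [14, 27), [28, 40).
A ∪ B = [1, 40).
Total: 39.

39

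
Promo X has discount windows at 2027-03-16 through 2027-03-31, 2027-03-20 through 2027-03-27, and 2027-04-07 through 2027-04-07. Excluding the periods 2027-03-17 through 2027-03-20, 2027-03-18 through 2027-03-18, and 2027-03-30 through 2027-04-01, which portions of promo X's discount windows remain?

2027-03-16 through 2027-03-16, 2027-03-21 through 2027-03-29, 2027-04-07 through 2027-04-07

Merge the first list: 2027-03-16 through 2027-03-31, 2027-04-07 through 2027-04-07.
Merge the second list: 2027-03-17 through 2027-03-20, 2027-03-30 through 2027-04-01.
2027-03-16 through 2027-03-31 minus B → 2027-03-16 through 2027-03-16, 2027-03-21 through 2027-03-29.
2027-04-07 through 2027-04-07: no B overlap → unchanged.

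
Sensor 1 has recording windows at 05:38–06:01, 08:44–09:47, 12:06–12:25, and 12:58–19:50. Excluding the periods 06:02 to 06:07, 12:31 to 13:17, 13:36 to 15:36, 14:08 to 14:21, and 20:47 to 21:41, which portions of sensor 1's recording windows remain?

05:38–06:01, 08:44–09:47, 12:06–12:25, 13:17–13:36, 15:36–19:50

Merge the second list: 06:02–06:07, 12:31–13:17, 13:36–15:36, 20:47–21:41.
05:38–06:01 is untouched.
08:44–09:47 is untouched.
12:06–12:25 is untouched.
12:58–19:50 with B removed leaves 13:17–13:36, 15:36–19:50.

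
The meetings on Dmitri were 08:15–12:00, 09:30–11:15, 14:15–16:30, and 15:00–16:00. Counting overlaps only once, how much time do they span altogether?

Merged: 08:15-12:00, 14:15-16:30.
Lengths: 3 h 45 min + 2 h 15 min = 6 h.

6 h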